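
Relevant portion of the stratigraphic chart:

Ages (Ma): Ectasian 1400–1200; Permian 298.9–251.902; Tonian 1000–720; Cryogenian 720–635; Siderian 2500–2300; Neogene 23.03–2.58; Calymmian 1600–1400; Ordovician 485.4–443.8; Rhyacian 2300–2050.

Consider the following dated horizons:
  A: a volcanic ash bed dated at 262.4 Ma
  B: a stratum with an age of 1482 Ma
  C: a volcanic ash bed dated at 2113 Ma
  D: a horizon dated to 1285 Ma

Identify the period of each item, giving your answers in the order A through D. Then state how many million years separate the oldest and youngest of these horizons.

A — Permian; B — Calymmian; C — Rhyacian; D — Ectasian; span 1850.6 million years

A: 262.4 Ma lies in 298.9–251.902 Ma, so Permian.
B: 1482 Ma lies in 1600–1400 Ma, so Calymmian.
C: 2113 Ma lies in 2300–2050 Ma, so Rhyacian.
D: 1285 Ma lies in 1400–1200 Ma, so Ectasian.
Oldest = 2113 Ma, youngest = 262.4 Ma → span 1850.6 Myr.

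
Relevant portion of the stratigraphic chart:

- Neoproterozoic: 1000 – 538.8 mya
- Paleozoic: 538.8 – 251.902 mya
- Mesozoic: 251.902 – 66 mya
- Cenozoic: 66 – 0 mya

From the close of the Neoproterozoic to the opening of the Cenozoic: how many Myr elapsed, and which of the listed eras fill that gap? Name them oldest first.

The Neoproterozoic closes at 538.8 Ma and the Cenozoic opens at 66 Ma, so the interval is 538.8 − 66 = 472.8 Myr.
An era fits inside if it starts at or after 538.8 Ma and ends at or before 66 Ma; oldest first that gives Paleozoic, Mesozoic.

472.8 million years; Paleozoic, Mesozoic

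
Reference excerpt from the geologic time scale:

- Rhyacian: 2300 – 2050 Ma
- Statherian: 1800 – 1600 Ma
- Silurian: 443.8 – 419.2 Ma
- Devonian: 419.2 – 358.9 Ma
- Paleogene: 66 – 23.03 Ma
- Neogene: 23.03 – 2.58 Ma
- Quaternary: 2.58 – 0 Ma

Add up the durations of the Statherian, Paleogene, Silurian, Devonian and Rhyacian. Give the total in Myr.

Duration is start − end for each: (1800 − 1600) + (66 − 23.03) + (443.8 − 419.2) + (419.2 − 358.9) + (2300 − 2050).
That is 200 + 42.97 + 24.6 + 60.3 + 250, which totals 577.87 million years.

577.87 million years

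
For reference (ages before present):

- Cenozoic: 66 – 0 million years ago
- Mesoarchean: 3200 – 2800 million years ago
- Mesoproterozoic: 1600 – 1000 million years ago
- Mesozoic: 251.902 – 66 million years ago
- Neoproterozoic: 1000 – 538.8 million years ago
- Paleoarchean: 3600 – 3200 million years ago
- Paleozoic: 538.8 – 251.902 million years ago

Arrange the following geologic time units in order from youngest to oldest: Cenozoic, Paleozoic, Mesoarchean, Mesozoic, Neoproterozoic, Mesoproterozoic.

The oldest of these is Mesoarchean (starts 3200 Ma) and the youngest is Cenozoic (ends 0 Ma).
In between, by decreasing start age: Mesoproterozoic (1600), Neoproterozoic (1000), Paleozoic (538.8), Mesozoic (251.902).
Listing youngest first means reversing that sequence.

Cenozoic, then Mesozoic, then Paleozoic, then Neoproterozoic, then Mesoproterozoic, then Mesoarchean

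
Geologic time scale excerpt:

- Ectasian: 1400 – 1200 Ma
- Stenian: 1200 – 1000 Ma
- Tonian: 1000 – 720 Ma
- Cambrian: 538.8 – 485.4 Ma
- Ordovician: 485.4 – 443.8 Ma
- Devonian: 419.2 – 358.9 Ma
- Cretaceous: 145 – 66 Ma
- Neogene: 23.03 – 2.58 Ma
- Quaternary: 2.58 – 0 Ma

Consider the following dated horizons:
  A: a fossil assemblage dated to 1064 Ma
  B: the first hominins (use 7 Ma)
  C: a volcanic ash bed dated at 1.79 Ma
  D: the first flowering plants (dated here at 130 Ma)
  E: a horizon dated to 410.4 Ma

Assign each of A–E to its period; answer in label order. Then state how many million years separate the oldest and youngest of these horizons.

Match each age against the start–end ranges in the excerpt: A = 1064 Ma → Stenian (1200–1000); B = 7 Ma → Neogene (23.03–2.58); C = 1.79 Ma → Quaternary (2.58–0); D = 130 Ma → Cretaceous (145–66); E = 410.4 Ma → Devonian (419.2–358.9).
The largest age is 1064 Ma and the smallest is 1.79 Ma; their difference is 1062.21 Myr.

A — Stenian; B — Neogene; C — Quaternary; D — Cretaceous; E — Devonian; span 1062.21 million years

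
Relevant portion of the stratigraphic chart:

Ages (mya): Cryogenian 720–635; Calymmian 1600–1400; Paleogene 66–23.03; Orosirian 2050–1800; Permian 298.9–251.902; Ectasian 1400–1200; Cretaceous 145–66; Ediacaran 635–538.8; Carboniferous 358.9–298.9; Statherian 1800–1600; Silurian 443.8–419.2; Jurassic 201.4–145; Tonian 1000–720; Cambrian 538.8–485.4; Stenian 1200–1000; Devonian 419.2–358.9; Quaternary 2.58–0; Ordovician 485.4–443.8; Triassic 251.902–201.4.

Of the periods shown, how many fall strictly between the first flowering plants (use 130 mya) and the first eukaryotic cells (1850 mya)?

1850 Ma sits inside the Orosirian (2050–1800) and 130 Ma inside the Cretaceous (145–66); neither of those is wholly between the two dates.
The listed periods lying completely between them are Statherian, Calymmian, Ectasian, Stenian, Tonian, Cryogenian, Ediacaran, Cambrian, Ordovician, Silurian, Devonian, Carboniferous, Permian, Triassic, Jurassic — 15 in all.

15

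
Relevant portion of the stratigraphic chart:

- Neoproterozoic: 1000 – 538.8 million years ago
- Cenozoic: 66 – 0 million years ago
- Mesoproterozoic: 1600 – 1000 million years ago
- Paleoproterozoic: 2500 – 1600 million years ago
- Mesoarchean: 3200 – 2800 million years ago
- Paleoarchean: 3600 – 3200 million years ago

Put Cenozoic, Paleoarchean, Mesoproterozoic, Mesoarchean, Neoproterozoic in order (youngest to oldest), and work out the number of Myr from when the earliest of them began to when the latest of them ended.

Cenozoic → Neoproterozoic → Mesoproterozoic → Mesoarchean → Paleoarchean; total span 3600 Myr

From the excerpt: Cenozoic 66–0; Paleoarchean 3600–3200; Mesoproterozoic 1600–1000; Mesoarchean 3200–2800; Neoproterozoic 1000–538.8 (Ma).
Larger Ma is earlier, so the oldest is Paleoarchean and the youngest is Cenozoic; youngest to oldest: Cenozoic, Neoproterozoic, Mesoproterozoic, Mesoarchean, Paleoarchean.
Oldest start 3600 minus youngest end 0 gives 3600 Myr overall.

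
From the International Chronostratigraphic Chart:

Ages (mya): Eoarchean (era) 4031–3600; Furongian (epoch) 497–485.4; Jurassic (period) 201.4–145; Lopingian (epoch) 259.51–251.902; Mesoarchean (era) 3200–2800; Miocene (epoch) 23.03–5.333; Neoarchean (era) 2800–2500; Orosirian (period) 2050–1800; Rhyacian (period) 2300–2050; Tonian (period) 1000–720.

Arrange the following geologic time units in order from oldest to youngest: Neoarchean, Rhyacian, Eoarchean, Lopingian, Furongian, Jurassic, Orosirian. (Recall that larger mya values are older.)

Read off each span (Ma): Neoarchean 2800–2500; Rhyacian 2300–2050; Eoarchean 4031–3600; Lopingian 259.51–251.902; Furongian 497–485.4; Jurassic 201.4–145; Orosirian 2050–1800.
Larger Ma is older, so oldest→youngest is Eoarchean, Neoarchean, Rhyacian, Orosirian, Furongian, Lopingian, Jurassic.

Eoarchean, Neoarchean, Rhyacian, Orosirian, Furongian, Lopingian, Jurassic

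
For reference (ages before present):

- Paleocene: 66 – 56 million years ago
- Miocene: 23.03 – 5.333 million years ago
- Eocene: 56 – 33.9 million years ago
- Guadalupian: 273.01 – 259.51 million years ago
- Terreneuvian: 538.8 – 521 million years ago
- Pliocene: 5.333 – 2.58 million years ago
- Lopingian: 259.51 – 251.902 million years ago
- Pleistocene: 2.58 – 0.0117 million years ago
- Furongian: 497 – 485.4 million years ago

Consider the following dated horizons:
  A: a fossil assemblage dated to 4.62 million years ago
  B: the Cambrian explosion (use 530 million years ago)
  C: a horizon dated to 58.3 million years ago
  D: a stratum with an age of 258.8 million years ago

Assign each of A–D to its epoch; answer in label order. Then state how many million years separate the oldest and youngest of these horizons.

A: 4.62 Ma lies in 5.333–2.58 Ma, so Pliocene.
B: 530 Ma lies in 538.8–521 Ma, so Terreneuvian.
C: 58.3 Ma lies in 66–56 Ma, so Paleocene.
D: 258.8 Ma lies in 259.51–251.902 Ma, so Lopingian.
Oldest = 530 Ma, youngest = 4.62 Ma → span 525.38 Myr.

A — Pliocene; B — Terreneuvian; C — Paleocene; D — Lopingian; span 525.38 million years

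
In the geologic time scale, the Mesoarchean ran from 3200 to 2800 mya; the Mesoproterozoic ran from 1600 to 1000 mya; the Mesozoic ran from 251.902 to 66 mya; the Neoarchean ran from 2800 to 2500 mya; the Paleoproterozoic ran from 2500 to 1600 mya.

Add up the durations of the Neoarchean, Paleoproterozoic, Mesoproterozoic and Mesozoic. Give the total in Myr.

1985.902 million years

Each duration: Neoarchean = 300; Paleoproterozoic = 900; Mesoproterozoic = 600; Mesozoic = 185.902.
Sum: 300 + 900 + 600 + 185.902 = 1985.902 Myr.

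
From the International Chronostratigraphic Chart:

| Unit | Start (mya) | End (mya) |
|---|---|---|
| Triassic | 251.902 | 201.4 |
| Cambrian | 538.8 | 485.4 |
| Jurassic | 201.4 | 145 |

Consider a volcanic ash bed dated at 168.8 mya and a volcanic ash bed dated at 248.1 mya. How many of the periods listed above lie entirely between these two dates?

0

The older date is 248.1 Ma and the younger is 168.8 Ma.
No period both begins after 248.1 Ma and ends before 168.8 Ma, so the count is 0.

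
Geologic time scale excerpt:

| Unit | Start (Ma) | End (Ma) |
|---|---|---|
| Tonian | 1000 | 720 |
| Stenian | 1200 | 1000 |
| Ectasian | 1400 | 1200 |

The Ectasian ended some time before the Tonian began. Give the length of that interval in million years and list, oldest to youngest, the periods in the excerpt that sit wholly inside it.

200 million years; Stenian

The Ectasian closes at 1200 Ma and the Tonian opens at 1000 Ma, so the interval is 1200 − 1000 = 200 Myr.
A period fits inside if it starts at or after 1200 Ma and ends at or before 1000 Ma; oldest first that gives Stenian.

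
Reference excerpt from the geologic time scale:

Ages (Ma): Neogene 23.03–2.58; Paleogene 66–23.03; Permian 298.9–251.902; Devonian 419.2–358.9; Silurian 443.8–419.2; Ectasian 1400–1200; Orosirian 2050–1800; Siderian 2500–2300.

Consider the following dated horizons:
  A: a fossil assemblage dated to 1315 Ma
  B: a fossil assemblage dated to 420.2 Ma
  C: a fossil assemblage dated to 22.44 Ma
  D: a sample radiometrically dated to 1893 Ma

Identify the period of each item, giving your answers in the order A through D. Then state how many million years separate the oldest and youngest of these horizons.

Match each age against the start–end ranges in the excerpt: A = 1315 Ma → Ectasian (1400–1200); B = 420.2 Ma → Silurian (443.8–419.2); C = 22.44 Ma → Neogene (23.03–2.58); D = 1893 Ma → Orosirian (2050–1800).
The largest age is 1893 Ma and the smallest is 22.44 Ma; their difference is 1870.56 Myr.

A — Ectasian; B — Silurian; C — Neogene; D — Orosirian; span 1870.56 million years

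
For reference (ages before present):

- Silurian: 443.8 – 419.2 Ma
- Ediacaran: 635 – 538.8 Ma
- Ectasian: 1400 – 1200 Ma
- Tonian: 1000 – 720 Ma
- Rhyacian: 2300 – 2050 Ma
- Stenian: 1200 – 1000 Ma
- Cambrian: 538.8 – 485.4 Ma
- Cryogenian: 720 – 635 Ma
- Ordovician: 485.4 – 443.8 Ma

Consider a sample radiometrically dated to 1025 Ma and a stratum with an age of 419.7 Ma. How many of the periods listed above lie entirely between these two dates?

5

The older date is 1025 Ma and the younger is 419.7 Ma.
Periods with start < 1025 and end > 419.7 Ma: Tonian (1000–720), Cryogenian (720–635), Ediacaran (635–538.8), Cambrian (538.8–485.4), Ordovician (485.4–443.8).
That is 5 complete periods.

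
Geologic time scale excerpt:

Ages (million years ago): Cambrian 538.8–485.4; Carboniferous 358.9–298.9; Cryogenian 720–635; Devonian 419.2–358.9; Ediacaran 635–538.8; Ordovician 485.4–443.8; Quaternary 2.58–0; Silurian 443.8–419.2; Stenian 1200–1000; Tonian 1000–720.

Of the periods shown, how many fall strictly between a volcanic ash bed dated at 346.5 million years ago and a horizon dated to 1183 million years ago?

1183 Ma sits inside the Stenian (1200–1000) and 346.5 Ma inside the Carboniferous (358.9–298.9); neither of those is wholly between the two dates.
The listed periods lying completely between them are Tonian, Cryogenian, Ediacaran, Cambrian, Ordovician, Silurian, Devonian — 7 in all.

7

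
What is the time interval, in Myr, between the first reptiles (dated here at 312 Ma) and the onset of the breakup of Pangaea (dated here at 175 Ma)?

137 million years

312 − 175 = 137 million years.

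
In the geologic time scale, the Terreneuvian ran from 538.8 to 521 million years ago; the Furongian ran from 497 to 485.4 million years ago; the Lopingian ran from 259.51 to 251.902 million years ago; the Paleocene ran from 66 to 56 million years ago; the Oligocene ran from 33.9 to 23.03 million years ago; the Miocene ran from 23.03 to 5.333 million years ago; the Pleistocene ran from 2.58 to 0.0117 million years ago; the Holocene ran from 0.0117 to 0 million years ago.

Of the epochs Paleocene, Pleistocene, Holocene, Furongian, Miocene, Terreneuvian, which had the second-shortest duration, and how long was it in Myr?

Durations: Paleocene 10; Pleistocene 2.5683; Holocene 0.0117; Furongian 11.6; Miocene 17.697; Terreneuvian 17.8 Myr.
Sorted shortest-first: Holocene (0.0117), Pleistocene (2.5683), Paleocene (10), Furongian (11.6), Miocene (17.697), Terreneuvian (17.8).
The second shortest is Pleistocene at 2.5683 Myr.

Pleistocene, 2.5683 million years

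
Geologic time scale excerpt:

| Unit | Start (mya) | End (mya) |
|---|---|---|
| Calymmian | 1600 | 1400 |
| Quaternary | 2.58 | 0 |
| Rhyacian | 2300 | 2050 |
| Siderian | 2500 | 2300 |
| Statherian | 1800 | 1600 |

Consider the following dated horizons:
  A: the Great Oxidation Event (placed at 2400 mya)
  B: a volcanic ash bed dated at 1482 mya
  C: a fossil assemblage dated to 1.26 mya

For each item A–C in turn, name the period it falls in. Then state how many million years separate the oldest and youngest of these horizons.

A: 2400 Ma lies in 2500–2300 Ma, so Siderian.
B: 1482 Ma lies in 1600–1400 Ma, so Calymmian.
C: 1.26 Ma lies in 2.58–0 Ma, so Quaternary.
Oldest = 2400 Ma, youngest = 1.26 Ma → span 2398.74 Myr.

A — Siderian; B — Calymmian; C — Quaternary; span 2398.74 million years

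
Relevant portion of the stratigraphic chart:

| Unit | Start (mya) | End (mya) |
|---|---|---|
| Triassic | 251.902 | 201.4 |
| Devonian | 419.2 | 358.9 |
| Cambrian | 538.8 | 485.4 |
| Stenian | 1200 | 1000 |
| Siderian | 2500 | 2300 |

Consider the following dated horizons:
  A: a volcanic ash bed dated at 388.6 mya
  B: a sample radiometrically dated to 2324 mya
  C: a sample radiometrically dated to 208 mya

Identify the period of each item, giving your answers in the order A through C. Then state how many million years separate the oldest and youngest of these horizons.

Match each age against the start–end ranges in the excerpt: A = 388.6 Ma → Devonian (419.2–358.9); B = 2324 Ma → Siderian (2500–2300); C = 208 Ma → Triassic (251.902–201.4).
The largest age is 2324 Ma and the smallest is 208 Ma; their difference is 2116 Myr.

A — Devonian; B — Siderian; C — Triassic; span 2116 million years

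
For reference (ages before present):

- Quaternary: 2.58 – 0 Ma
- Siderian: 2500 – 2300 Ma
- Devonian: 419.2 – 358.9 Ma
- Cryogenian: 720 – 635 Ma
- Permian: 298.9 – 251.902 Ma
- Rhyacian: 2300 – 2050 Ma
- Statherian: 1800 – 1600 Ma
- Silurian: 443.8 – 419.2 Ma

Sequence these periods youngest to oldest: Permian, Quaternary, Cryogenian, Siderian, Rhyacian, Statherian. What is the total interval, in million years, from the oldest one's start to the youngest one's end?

Quaternary → Permian → Cryogenian → Statherian → Rhyacian → Siderian; total span 2500 Myr

Start ages (Ma): Siderian 2500, Rhyacian 2300, Statherian 1800, Cryogenian 720, Permian 298.9, Quaternary 2.58.
Ordered youngest to oldest: Quaternary, Permian, Cryogenian, Statherian, Rhyacian, Siderian.
Span = 2500 − 0 = 2500 Myr.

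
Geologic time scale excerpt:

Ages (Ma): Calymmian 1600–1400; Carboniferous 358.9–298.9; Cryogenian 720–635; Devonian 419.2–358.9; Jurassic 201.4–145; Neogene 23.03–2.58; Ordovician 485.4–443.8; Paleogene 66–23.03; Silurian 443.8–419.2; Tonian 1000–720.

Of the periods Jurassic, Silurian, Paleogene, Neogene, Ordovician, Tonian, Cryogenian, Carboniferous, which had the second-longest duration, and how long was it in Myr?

Cryogenian, 85 million years

Durations: Jurassic 56.4; Silurian 24.6; Paleogene 42.97; Neogene 20.45; Ordovician 41.6; Tonian 280; Cryogenian 85; Carboniferous 60 Myr.
Sorted longest-first: Tonian (280), Cryogenian (85), Carboniferous (60), Jurassic (56.4), Paleogene (42.97), Ordovician (41.6), Silurian (24.6), Neogene (20.45).
The second longest is Cryogenian at 85 Myr.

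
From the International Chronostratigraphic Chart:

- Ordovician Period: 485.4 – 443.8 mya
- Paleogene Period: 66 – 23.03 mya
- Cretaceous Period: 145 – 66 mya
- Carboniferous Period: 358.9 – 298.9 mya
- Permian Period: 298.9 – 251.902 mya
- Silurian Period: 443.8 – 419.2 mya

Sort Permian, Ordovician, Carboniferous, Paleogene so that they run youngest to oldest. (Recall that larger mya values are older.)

Paleogene, Permian, Carboniferous, Ordovician

The oldest of these is Ordovician (starts 485.4 Ma) and the youngest is Paleogene (ends 23.03 Ma).
In between, by decreasing start age: Carboniferous (358.9), Permian (298.9).
Listing youngest first means reversing that sequence.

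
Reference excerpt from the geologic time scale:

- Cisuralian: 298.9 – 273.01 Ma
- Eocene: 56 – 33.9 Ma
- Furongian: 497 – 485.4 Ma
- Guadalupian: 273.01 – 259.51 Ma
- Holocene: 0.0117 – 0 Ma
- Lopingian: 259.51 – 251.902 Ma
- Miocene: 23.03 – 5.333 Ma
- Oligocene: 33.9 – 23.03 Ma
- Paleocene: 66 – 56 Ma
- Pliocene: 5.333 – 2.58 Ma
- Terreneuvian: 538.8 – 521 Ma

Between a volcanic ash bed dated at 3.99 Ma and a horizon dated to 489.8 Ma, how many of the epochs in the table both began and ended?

489.8 Ma sits inside the Furongian (497–485.4) and 3.99 Ma inside the Pliocene (5.333–2.58); neither of those is wholly between the two dates.
The listed epochs lying completely between them are Cisuralian, Guadalupian, Lopingian, Paleocene, Eocene, Oligocene, Miocene — 7 in all.

7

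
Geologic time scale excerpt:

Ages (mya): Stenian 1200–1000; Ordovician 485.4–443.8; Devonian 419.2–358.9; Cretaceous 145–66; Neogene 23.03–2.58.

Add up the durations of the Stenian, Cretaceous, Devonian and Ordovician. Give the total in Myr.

380.9 million years

Duration is start − end for each: (1200 − 1000) + (145 − 66) + (419.2 − 358.9) + (485.4 − 443.8).
That is 200 + 79 + 60.3 + 41.6, which totals 380.9 million years.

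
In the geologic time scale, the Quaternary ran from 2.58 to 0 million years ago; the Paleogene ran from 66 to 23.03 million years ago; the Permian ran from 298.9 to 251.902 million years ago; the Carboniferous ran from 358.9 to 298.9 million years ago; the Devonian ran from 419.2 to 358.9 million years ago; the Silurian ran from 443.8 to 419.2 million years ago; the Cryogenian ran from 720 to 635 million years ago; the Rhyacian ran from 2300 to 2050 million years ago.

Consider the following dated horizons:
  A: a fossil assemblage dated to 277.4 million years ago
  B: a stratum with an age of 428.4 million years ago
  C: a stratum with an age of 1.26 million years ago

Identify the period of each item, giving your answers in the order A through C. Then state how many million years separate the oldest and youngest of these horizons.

A — Permian; B — Silurian; C — Quaternary; span 427.14 million years

A: 277.4 Ma lies in 298.9–251.902 Ma, so Permian.
B: 428.4 Ma lies in 443.8–419.2 Ma, so Silurian.
C: 1.26 Ma lies in 2.58–0 Ma, so Quaternary.
Oldest = 428.4 Ma, youngest = 1.26 Ma → span 427.14 Myr.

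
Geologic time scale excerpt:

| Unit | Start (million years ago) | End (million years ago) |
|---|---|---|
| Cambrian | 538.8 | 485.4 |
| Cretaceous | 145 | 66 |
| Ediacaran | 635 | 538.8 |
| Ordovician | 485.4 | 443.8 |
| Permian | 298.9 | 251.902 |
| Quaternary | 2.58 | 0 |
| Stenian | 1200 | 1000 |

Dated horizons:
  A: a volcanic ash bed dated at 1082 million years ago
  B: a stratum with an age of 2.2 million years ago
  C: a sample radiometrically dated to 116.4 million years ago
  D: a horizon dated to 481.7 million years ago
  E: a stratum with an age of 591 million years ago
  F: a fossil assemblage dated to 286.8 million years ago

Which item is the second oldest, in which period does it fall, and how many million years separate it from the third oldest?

Larger Ma means older, so oldest first: A 1082 > E 591 > D 481.7 > F 286.8 > C 116.4 > B 2.2.
Counting 2 along gives E (591 Ma); the excerpt puts that inside the Ediacaran, 635–538.8 Ma.
Next in line is D (481.7 Ma), and 591 − 481.7 = 109.3 Myr.

E, in the Ediacaran; 109.3 million years to D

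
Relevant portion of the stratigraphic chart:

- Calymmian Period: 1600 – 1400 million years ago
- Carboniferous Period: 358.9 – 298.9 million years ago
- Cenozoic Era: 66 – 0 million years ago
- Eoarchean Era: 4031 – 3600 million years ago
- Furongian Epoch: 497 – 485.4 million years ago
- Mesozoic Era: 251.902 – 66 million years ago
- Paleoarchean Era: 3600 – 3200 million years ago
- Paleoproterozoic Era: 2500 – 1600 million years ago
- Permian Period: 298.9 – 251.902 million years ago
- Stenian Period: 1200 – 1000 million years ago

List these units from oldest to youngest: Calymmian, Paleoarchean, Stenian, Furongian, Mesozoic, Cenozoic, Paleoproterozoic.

Paleoarchean, Paleoproterozoic, Calymmian, Stenian, Furongian, Mesozoic, Cenozoic

The oldest of these is Paleoarchean (starts 3600 Ma) and the youngest is Cenozoic (ends 0 Ma).
In between, by decreasing start age: Paleoproterozoic (2500), Calymmian (1600), Stenian (1200), Furongian (497), Mesozoic (251.902).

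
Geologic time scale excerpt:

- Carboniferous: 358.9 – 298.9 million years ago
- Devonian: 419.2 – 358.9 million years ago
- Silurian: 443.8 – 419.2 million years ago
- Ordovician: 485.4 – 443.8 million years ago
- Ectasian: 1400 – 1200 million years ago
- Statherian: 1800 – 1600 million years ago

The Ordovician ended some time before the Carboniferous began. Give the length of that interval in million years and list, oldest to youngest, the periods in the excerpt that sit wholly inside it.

84.9 million years; Silurian, Devonian

The Ordovician closes at 443.8 Ma and the Carboniferous opens at 358.9 Ma, so the interval is 443.8 − 358.9 = 84.9 Myr.
A period fits inside if it starts at or after 443.8 Ma and ends at or before 358.9 Ma; oldest first that gives Silurian, Devonian.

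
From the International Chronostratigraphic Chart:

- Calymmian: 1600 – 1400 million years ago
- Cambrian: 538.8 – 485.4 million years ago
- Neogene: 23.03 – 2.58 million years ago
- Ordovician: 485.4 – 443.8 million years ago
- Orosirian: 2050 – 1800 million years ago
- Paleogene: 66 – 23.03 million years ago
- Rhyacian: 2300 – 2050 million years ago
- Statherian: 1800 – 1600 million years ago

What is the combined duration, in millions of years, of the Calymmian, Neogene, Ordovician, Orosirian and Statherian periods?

712.05 million years

Each duration: Calymmian = 200; Neogene = 20.45; Ordovician = 41.6; Orosirian = 250; Statherian = 200.
Sum: 200 + 20.45 + 41.6 + 250 + 200 = 712.05 Myr.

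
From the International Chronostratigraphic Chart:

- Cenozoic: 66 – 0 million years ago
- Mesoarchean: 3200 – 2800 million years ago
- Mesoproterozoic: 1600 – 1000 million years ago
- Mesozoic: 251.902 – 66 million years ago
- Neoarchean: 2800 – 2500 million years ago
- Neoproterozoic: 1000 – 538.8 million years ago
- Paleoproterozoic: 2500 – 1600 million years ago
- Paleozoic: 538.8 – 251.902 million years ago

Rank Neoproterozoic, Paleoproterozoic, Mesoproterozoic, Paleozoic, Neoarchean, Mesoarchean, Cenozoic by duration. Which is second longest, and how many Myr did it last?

Mesoproterozoic, 600 million years

Durations: Neoproterozoic 461.2; Paleoproterozoic 900; Mesoproterozoic 600; Paleozoic 286.898; Neoarchean 300; Mesoarchean 400; Cenozoic 66 Myr.
Sorted longest-first: Paleoproterozoic (900), Mesoproterozoic (600), Neoproterozoic (461.2), Mesoarchean (400), Neoarchean (300), Paleozoic (286.898), Cenozoic (66).
The second longest is Mesoproterozoic at 600 Myr.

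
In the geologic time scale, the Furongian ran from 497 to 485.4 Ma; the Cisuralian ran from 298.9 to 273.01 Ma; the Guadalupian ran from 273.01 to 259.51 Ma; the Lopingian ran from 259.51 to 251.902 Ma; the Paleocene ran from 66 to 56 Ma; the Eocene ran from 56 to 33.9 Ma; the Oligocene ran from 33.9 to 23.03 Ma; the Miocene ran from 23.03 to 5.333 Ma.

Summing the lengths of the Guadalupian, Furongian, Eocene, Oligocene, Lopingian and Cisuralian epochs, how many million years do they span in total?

91.568 million years

Each duration: Guadalupian = 13.5; Furongian = 11.6; Eocene = 22.1; Oligocene = 10.87; Lopingian = 7.608; Cisuralian = 25.89.
Sum: 13.5 + 11.6 + 22.1 + 10.87 + 7.608 + 25.89 = 91.568 Myr.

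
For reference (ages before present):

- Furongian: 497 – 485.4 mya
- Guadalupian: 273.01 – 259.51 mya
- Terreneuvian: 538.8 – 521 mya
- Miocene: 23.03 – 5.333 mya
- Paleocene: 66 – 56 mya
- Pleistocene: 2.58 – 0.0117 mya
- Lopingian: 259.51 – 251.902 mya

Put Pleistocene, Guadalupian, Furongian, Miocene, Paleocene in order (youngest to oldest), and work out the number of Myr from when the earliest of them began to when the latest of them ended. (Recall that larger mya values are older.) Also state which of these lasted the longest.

Start ages (Ma): Furongian 497, Guadalupian 273.01, Paleocene 66, Miocene 23.03, Pleistocene 2.58.
Ordered youngest to oldest: Pleistocene, Miocene, Paleocene, Guadalupian, Furongian.
Span = 497 − 0.0117 = 496.9883 Myr.
Durations: Pleistocene 2.5683, Furongian 11.6, Miocene 17.697, Guadalupian 13.5, Paleocene 10 → longest is Miocene (17.697 Myr).

Pleistocene, Miocene, Paleocene, Guadalupian, Furongian; total span 496.9883 Myr; longest is Miocene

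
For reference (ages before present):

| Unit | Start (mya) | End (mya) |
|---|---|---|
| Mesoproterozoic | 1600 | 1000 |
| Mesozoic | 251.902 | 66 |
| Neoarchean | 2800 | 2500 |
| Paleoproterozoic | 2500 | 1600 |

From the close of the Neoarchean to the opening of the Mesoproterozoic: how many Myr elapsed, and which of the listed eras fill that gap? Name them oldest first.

900 million years; Paleoproterozoic

The Neoarchean closes at 2500 Ma and the Mesoproterozoic opens at 1600 Ma, so the interval is 2500 − 1600 = 900 Myr.
An era fits inside if it starts at or after 2500 Ma and ends at or before 1600 Ma; oldest first that gives Paleoproterozoic.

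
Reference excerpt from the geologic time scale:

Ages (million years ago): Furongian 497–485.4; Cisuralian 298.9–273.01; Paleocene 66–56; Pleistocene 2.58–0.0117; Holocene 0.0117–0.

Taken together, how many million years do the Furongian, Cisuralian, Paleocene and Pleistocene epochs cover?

50.0583 million years

Duration is start − end for each: (497 − 485.4) + (298.9 − 273.01) + (66 − 56) + (2.58 − 0.0117).
That is 11.6 + 25.89 + 10 + 2.5683, which totals 50.0583 million years.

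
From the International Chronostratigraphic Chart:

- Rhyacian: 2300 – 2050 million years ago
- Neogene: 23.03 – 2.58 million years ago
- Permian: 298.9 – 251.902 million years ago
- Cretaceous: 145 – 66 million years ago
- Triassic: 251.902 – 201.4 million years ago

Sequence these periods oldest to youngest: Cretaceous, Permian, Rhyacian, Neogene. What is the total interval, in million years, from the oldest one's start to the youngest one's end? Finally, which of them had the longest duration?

Rhyacian, Permian, Cretaceous, Neogene; total span 2297.42 Myr; longest is Rhyacian

From the excerpt: Cretaceous 145–66; Permian 298.9–251.902; Rhyacian 2300–2050; Neogene 23.03–2.58 (Ma).
Larger Ma is earlier, so the oldest is Rhyacian and the youngest is Neogene; oldest to youngest: Rhyacian, Permian, Cretaceous, Neogene.
Oldest start 2300 minus youngest end 2.58 gives 2297.42 Myr overall.
Individual lengths (start − end): Neogene 20.45; Rhyacian 250; Permian 46.998; Cretaceous 79. The largest is Rhyacian at 250 Myr.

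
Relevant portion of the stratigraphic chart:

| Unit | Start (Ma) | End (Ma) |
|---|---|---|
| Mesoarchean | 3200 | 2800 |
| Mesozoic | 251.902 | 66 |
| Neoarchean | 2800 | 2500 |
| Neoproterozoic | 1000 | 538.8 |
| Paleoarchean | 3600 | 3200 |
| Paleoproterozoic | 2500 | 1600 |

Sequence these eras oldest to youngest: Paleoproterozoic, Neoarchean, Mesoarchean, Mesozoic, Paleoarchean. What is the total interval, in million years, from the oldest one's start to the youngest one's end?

Paleoarchean → Mesoarchean → Neoarchean → Paleoproterozoic → Mesozoic; total span 3534 Myr

Start ages (Ma): Paleoarchean 3600, Mesoarchean 3200, Neoarchean 2800, Paleoproterozoic 2500, Mesozoic 251.902.
Ordered oldest to youngest: Paleoarchean, Mesoarchean, Neoarchean, Paleoproterozoic, Mesozoic.
Span = 3600 − 66 = 3534 Myr.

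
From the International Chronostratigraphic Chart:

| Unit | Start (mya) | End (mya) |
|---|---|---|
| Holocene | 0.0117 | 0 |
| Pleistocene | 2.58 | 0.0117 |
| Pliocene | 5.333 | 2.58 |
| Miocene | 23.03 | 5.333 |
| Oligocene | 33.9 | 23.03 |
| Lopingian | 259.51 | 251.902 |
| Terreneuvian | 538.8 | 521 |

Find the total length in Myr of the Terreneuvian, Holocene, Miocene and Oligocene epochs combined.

Duration is start − end for each: (538.8 − 521) + (0.0117 − 0) + (23.03 − 5.333) + (33.9 − 23.03).
That is 17.8 + 0.0117 + 17.697 + 10.87, which totals 46.3787 million years.

46.3787 million years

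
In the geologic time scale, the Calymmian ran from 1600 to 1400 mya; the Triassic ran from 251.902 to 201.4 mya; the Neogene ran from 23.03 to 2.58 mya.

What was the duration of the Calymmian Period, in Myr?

1600 − 1400 = 200 million years.

200 million years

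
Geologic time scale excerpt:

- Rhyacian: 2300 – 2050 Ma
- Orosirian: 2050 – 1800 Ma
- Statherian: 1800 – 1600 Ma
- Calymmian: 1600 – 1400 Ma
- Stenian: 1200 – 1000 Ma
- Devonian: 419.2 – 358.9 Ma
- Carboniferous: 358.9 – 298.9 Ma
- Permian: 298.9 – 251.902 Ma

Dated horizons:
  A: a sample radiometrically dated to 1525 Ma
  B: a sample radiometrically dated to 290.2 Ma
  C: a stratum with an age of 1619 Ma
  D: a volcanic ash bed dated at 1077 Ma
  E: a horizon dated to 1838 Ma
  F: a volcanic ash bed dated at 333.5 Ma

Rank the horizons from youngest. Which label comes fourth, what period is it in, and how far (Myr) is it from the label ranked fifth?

Smaller Ma means younger, so youngest first: B 290.2 < F 333.5 < D 1077 < A 1525 < C 1619 < E 1838.
Counting 4 along gives A (1525 Ma); the excerpt puts that inside the Calymmian, 1600–1400 Ma.
Next in line is C (1619 Ma), and 1619 − 1525 = 94 Myr.

A, in the Calymmian; 94 million years to C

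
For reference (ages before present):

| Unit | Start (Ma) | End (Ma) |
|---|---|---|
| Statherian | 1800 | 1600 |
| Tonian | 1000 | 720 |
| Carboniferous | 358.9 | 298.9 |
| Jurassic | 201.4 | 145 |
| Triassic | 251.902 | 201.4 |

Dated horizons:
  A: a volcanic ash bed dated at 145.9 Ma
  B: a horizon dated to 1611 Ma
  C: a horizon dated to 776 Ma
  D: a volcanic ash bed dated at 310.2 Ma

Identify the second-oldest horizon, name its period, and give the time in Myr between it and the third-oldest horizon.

Sorted oldest-first by Ma: B (1611), C (776), D (310.2), A (145.9).
The second oldest is C at 776 Ma, which lies in 1000–720 Ma: the Tonian.
The third oldest is D at 310.2 Ma; separation = |776 − 310.2| = 465.8 Myr.

C, in the Tonian; 465.8 million years to D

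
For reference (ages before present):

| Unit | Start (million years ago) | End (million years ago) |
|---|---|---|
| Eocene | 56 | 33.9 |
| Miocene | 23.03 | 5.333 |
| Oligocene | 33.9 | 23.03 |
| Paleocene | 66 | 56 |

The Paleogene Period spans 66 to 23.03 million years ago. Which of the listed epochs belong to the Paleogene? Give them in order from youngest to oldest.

Oligocene, Eocene, Paleocene

Epochs with both bounds inside 66–23.03 Ma: Oligocene (33.9–23.03), Eocene (56–33.9), Paleocene (66–56).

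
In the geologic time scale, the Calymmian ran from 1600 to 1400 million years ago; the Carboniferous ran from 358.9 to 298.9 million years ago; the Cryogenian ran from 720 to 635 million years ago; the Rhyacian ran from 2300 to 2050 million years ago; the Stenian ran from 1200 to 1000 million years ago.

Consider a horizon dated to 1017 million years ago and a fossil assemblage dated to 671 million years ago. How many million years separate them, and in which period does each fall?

Elapsed time: 1017 − 671 = 346 Myr.
1017 Ma lies within 1200–1000 Ma: Stenian.
671 Ma lies within 720–635 Ma: Cryogenian.

346 million years apart; the first in the Stenian, the second in the Cryogenian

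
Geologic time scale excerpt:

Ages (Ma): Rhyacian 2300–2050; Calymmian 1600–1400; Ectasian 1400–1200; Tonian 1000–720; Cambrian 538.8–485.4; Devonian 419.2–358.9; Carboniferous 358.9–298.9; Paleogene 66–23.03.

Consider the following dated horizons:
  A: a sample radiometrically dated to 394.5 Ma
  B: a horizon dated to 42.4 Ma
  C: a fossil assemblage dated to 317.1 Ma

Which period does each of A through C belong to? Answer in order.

A — Devonian; B — Paleogene; C — Carboniferous

Match each age against the start–end ranges in the excerpt: A = 394.5 Ma → Devonian (419.2–358.9); B = 42.4 Ma → Paleogene (66–23.03); C = 317.1 Ma → Carboniferous (358.9–298.9).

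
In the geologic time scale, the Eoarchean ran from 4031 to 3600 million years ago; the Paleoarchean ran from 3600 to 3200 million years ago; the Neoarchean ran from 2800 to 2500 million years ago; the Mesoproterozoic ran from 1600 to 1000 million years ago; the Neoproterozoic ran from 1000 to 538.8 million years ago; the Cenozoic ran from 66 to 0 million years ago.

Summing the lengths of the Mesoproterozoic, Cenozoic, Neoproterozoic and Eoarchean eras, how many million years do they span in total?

Each duration: Mesoproterozoic = 600; Cenozoic = 66; Neoproterozoic = 461.2; Eoarchean = 431.
Sum: 600 + 66 + 461.2 + 431 = 1558.2 Myr.

1558.2 million years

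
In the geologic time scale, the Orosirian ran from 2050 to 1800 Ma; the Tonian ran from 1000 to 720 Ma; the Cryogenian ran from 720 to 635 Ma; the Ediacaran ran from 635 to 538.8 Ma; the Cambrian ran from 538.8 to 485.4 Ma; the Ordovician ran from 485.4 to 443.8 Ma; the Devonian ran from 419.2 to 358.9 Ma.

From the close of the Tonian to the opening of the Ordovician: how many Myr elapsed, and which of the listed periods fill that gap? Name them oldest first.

The Tonian closes at 720 Ma and the Ordovician opens at 485.4 Ma, so the interval is 720 − 485.4 = 234.6 Myr.
A period fits inside if it starts at or after 720 Ma and ends at or before 485.4 Ma; oldest first that gives Cryogenian, Ediacaran, Cambrian.

234.6 million years; Cryogenian, Ediacaran, Cambrian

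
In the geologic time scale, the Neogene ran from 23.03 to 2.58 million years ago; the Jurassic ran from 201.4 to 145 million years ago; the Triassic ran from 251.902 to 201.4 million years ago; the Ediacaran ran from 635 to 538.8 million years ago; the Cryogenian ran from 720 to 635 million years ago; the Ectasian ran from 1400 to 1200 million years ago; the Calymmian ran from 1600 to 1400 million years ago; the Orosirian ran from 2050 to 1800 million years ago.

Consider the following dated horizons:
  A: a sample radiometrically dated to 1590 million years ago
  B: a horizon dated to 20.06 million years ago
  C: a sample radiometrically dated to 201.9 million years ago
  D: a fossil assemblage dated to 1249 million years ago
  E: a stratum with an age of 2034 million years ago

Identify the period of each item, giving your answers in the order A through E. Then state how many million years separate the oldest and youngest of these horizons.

A: 1590 Ma lies in 1600–1400 Ma, so Calymmian.
B: 20.06 Ma lies in 23.03–2.58 Ma, so Neogene.
C: 201.9 Ma lies in 251.902–201.4 Ma, so Triassic.
D: 1249 Ma lies in 1400–1200 Ma, so Ectasian.
E: 2034 Ma lies in 2050–1800 Ma, so Orosirian.
Oldest = 2034 Ma, youngest = 20.06 Ma → span 2013.94 Myr.

A — Calymmian; B — Neogene; C — Triassic; D — Ectasian; E — Orosirian; span 2013.94 million years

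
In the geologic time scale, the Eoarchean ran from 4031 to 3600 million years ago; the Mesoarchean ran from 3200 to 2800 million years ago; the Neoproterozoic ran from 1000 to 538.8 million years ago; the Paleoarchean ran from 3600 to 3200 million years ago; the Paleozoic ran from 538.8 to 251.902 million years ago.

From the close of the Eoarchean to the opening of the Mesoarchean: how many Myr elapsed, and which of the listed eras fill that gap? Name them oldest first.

End of Eoarchean = 3600 Ma; start of Mesoarchean = 3200 Ma.
Gap = 3600 − 3200 = 400 Myr.
Eras wholly inside 3600–3200 Ma: Paleoarchean (3600–3200).

400 million years; Paleoarchean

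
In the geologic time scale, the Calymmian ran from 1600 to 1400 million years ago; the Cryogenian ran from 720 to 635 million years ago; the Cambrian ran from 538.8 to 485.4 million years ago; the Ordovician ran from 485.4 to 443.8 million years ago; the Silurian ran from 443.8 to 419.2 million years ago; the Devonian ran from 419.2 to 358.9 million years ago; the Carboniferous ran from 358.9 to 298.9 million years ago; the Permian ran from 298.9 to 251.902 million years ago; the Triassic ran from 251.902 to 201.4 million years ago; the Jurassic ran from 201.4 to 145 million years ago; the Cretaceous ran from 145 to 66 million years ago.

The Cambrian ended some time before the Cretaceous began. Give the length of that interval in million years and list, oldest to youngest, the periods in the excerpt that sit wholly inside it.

340.4 million years; Ordovician, Silurian, Devonian, Carboniferous, Permian, Triassic, Jurassic

End of Cambrian = 485.4 Ma; start of Cretaceous = 145 Ma.
Gap = 485.4 − 145 = 340.4 Myr.
Periods wholly inside 485.4–145 Ma: Ordovician (485.4–443.8), Silurian (443.8–419.2), Devonian (419.2–358.9), Carboniferous (358.9–298.9), Permian (298.9–251.902), Triassic (251.902–201.4), Jurassic (201.4–145).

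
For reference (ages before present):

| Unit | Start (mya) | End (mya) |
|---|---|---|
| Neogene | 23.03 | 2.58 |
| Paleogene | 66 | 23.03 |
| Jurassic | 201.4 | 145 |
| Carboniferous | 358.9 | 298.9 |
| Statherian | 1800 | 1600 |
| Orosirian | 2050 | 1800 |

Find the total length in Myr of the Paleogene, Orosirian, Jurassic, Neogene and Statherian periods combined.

569.82 million years

Each duration: Paleogene = 42.97; Orosirian = 250; Jurassic = 56.4; Neogene = 20.45; Statherian = 200.
Sum: 42.97 + 250 + 56.4 + 20.45 + 200 = 569.82 Myr.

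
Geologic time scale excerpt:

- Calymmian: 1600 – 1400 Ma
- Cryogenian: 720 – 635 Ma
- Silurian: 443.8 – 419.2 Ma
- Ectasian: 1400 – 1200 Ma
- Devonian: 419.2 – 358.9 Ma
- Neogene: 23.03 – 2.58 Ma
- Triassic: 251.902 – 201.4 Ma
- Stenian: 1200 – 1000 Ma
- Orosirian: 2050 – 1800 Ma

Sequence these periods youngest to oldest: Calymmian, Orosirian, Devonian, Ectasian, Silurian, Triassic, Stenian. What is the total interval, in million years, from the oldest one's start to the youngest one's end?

From the excerpt: Calymmian 1600–1400; Orosirian 2050–1800; Devonian 419.2–358.9; Ectasian 1400–1200; Silurian 443.8–419.2; Triassic 251.902–201.4; Stenian 1200–1000 (Ma).
Larger Ma is earlier, so the oldest is Orosirian and the youngest is Triassic; youngest to oldest: Triassic, Devonian, Silurian, Stenian, Ectasian, Calymmian, Orosirian.
Oldest start 2050 minus youngest end 201.4 gives 1848.6 Myr overall.

Triassic → Devonian → Silurian → Stenian → Ectasian → Calymmian → Orosirian; total span 1848.6 Myr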